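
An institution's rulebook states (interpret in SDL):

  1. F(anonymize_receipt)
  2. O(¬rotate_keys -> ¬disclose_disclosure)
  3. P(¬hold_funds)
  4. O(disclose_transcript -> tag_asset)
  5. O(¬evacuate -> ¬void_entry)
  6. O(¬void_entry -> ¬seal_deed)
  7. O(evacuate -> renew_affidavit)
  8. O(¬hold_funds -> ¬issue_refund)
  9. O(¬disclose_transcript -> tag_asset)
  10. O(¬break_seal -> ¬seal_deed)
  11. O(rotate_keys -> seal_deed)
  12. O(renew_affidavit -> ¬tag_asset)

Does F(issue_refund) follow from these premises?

No

Premise 8 is O(¬hold_funds -> ¬issue_refund), but O(¬hold_funds) is not derivable from the premises (the permission P(¬hold_funds) asserts only ¬O(hold_funds), not O(¬hold_funds)), so it does not yield O(¬issue_refund).
No other premise forces O(¬issue_refund). An ideal world satisfying every premise can still have issue_refund true, so F(issue_refund) is not derivable.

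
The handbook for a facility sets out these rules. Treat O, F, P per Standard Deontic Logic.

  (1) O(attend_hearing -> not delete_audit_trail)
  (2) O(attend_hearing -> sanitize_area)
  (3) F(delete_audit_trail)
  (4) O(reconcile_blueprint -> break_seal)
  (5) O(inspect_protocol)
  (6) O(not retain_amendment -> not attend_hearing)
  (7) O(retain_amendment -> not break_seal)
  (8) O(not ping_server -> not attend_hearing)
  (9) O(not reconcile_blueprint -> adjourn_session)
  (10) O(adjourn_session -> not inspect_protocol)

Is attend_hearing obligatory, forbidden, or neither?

Forbidden

Premise 5 gives O(inspect_protocol).
Premise 10 is O(adjourn_session -> not inspect_protocol); contrapositively O(inspect_protocol -> not adjourn_session). Since O(inspect_protocol) holds, K gives O(not adjourn_session).
The contrapositive of premise 9 (O(not reconcile_blueprint -> adjourn_session)) is O(not adjourn_session -> reconcile_blueprint), and O(not adjourn_session) is already established, so O(reconcile_blueprint).
Applying K to premise 4 (O(reconcile_blueprint -> break_seal)) and O(reconcile_blueprint) yields O(break_seal).
Premise 7 is O(retain_amendment -> not break_seal); contrapositively O(break_seal -> not retain_amendment). Since O(break_seal) holds, K gives O(not retain_amendment).
Premise 6 is O(not retain_amendment -> not attend_hearing); since O(not retain_amendment), deontic closure gives O(not attend_hearing).
Premises 1, 2, 3, 8 do not contribute to this derivation.
Thus O(not attend_hearing), which is F(attend_hearing): attend_hearing is forbidden.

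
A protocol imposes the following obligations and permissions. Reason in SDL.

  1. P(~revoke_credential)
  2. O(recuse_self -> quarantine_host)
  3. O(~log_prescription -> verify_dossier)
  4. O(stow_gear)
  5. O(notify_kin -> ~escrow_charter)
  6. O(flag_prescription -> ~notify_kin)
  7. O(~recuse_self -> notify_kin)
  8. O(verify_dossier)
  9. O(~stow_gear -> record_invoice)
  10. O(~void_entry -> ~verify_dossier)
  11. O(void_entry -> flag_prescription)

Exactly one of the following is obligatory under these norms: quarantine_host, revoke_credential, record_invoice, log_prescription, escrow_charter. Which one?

Premise 8 gives O(verify_dossier).
The contrapositive of premise 10 (O(~void_entry -> ~verify_dossier)) is O(verify_dossier -> void_entry), and O(verify_dossier) is already established, so O(void_entry).
Premise 11 is O(void_entry -> flag_prescription); since O(void_entry), deontic closure gives O(flag_prescription).
With premise 6, O(flag_prescription -> ~notify_kin), the K-axiom yields O(~notify_kin).
The contrapositive of premise 7 (O(~recuse_self -> notify_kin)) is O(~notify_kin -> recuse_self), and O(~notify_kin) is already established, so O(recuse_self).
Applying K to premise 2 (O(recuse_self -> quarantine_host)) and O(recuse_self) yields O(quarantine_host).
So O(quarantine_host) holds — quarantine_host is obligatory. None of the other listed options is made obligatory by any chain of premises.

quarantine_host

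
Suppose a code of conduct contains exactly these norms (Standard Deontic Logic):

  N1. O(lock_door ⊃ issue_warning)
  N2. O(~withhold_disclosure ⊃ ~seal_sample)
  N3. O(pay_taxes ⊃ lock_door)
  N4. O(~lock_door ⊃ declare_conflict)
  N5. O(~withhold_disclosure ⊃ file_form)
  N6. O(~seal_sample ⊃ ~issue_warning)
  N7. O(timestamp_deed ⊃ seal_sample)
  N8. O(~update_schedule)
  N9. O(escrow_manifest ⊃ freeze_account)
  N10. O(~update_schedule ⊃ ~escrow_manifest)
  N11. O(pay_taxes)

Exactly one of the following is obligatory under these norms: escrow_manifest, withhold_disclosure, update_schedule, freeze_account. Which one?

Premise 11 gives O(pay_taxes).
Premise 3 is O(pay_taxes ⊃ lock_door); since O(pay_taxes), deontic closure gives O(lock_door).
From O(lock_door) and premise 1, O(lock_door ⊃ issue_warning), we obtain O(issue_warning).
The contrapositive of premise 6 (O(~seal_sample ⊃ ~issue_warning)) is O(issue_warning ⊃ seal_sample), and O(issue_warning) is already established, so O(seal_sample).
Premise 2, O(~withhold_disclosure ⊃ ~seal_sample), contraposes to O(seal_sample ⊃ withhold_disclosure); with O(seal_sample) we get O(withhold_disclosure).
So O(withhold_disclosure) holds — withhold_disclosure is obligatory. None of the other listed options is made obligatory by any chain of premises.

withhold_disclosure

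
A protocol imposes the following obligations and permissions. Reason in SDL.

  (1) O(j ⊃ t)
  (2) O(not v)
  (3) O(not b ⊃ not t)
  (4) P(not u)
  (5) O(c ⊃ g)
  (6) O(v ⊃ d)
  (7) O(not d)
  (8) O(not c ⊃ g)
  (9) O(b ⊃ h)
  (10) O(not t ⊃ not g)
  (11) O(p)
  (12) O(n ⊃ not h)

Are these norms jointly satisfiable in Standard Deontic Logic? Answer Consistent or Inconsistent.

Premise 6 is O(v ⊃ d), but O(v) is not derivable from the premises, so it does not yield O(d).
So O(d) is not derivable, and the apparent clash with O(not d) does not arise.
A world satisfying every obligation exists (e.g. b=true, c=false, d=false, g=true, h=true, j=false, n=false, p=true, t=true, u=false, v=false); no atom is both obligatory and forbidden, so the set is consistent.

Consistent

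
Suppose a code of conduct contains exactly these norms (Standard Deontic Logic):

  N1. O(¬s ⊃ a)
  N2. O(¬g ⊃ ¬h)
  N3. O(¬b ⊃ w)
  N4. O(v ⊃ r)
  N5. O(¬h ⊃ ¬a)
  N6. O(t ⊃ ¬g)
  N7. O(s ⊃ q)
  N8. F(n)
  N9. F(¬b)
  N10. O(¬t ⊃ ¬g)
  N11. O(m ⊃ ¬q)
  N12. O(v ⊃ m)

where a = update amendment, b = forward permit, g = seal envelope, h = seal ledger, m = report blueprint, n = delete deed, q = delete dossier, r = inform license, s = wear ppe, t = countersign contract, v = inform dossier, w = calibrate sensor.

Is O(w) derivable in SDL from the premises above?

Premise 3 is O(¬b ⊃ w), but O(¬b) is not derivable from the premises, so it does not yield O(w).
No other premise forces O(w). An ideal world satisfying every premise can still have w false, so O(w) is not derivable.

No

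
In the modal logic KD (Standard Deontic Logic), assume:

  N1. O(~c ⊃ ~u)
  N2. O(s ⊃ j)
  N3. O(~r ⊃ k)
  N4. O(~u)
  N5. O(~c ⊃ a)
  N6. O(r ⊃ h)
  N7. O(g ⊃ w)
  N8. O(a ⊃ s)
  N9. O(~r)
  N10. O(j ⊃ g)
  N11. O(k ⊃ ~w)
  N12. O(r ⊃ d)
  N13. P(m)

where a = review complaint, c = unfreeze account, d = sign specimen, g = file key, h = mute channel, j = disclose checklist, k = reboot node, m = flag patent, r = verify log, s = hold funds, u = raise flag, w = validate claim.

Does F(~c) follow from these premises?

Yes

Premise 9 gives O(~r).
With premise 3, O(~r ⊃ k), the K-axiom yields O(k).
From O(k) and premise 11, O(k ⊃ ~w), we obtain O(~w).
The contrapositive of premise 7 (O(g ⊃ w)) is O(~w ⊃ ~g), and O(~w) is already established, so O(~g).
The contrapositive of premise 10 (O(j ⊃ g)) is O(~g ⊃ ~j), and O(~g) is already established, so O(~j).
The contrapositive of premise 2 (O(s ⊃ j)) is O(~j ⊃ ~s), and O(~j) is already established, so O(~s).
The contrapositive of premise 8 (O(a ⊃ s)) is O(~s ⊃ ~a), and O(~s) is already established, so O(~a).
Premise 5 is O(~c ⊃ a); contrapositively O(~a ⊃ c). Since O(~a) holds, K gives O(c).
Premises 1, 4, 6, 12, 13 do not contribute to this derivation.
So O(c) holds, i.e. F(~c). The claim follows.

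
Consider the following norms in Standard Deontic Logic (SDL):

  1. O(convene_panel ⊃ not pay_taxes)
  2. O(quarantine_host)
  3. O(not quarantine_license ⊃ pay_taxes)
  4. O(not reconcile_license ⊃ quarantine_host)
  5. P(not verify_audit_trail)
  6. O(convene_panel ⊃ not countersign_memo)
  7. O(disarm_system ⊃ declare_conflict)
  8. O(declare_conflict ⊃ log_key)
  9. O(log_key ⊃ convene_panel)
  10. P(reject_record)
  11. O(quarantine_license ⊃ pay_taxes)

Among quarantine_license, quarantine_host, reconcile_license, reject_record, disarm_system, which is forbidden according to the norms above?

disarm_system

Premises 3 and 11 are O(not quarantine_license ⊃ pay_taxes) and O(quarantine_license ⊃ pay_taxes); every ideal world satisfies not quarantine_license or quarantine_license, so in either case pay_taxes holds — hence O(pay_taxes).
Premise 1 is O(convene_panel ⊃ not pay_taxes); contrapositively O(pay_taxes ⊃ not convene_panel). Since O(pay_taxes) holds, K gives O(not convene_panel).
Premise 9 is O(log_key ⊃ convene_panel); contrapositively O(not convene_panel ⊃ not log_key). Since O(not convene_panel) holds, K gives O(not log_key).
Premise 8 is O(declare_conflict ⊃ log_key); contrapositively O(not log_key ⊃ not declare_conflict). Since O(not log_key) holds, K gives O(not declare_conflict).
The contrapositive of premise 7 (O(disarm_system ⊃ declare_conflict)) is O(not declare_conflict ⊃ not disarm_system), and O(not declare_conflict) is already established, so O(not disarm_system).
So O(not disarm_system) holds, i.e. disarm_system is forbidden. None of the other listed options is forbidden under the premises.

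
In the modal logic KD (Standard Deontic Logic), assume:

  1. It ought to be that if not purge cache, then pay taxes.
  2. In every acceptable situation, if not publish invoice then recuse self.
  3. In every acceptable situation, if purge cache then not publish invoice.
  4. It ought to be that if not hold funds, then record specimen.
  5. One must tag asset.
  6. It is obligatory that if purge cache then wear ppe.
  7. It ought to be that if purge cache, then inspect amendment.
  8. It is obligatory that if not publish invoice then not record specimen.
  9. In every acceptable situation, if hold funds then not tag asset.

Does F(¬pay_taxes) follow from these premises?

Yes

From premise 5 we have O(tag_asset).
The contrapositive of premise 9 (O(hold_funds → ¬tag_asset)) is O(tag_asset → ¬hold_funds), and O(tag_asset) is already established, so O(¬hold_funds).
With premise 4, O(¬hold_funds → record_specimen), the K-axiom yields O(record_specimen).
Premise 8, O(¬publish_invoice → ¬record_specimen), contraposes to O(record_specimen → publish_invoice); with O(record_specimen) we get O(publish_invoice).
Premise 3, O(purge_cache → ¬publish_invoice), contraposes to O(publish_invoice → ¬purge_cache); with O(publish_invoice) we get O(¬purge_cache).
Premise 1 is O(¬purge_cache → pay_taxes); since O(¬purge_cache), deontic closure gives O(pay_taxes).
Premises 2, 6, 7 do not contribute to this derivation.
So O(pay_taxes) holds, i.e. F(¬pay_taxes). The claim follows.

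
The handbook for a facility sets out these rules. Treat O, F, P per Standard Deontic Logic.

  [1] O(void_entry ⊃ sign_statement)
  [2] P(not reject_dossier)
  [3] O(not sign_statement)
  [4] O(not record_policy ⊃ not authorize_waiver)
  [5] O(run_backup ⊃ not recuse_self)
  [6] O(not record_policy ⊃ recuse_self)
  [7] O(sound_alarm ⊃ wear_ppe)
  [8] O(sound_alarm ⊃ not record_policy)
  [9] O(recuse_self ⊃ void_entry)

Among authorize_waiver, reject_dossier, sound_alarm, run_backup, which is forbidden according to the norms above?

sound_alarm

From premise 3 we have O(not sign_statement).
The contrapositive of premise 1 (O(void_entry ⊃ sign_statement)) is O(not sign_statement ⊃ not void_entry), and O(not sign_statement) is already established, so O(not void_entry).
Premise 9, O(recuse_self ⊃ void_entry), contraposes to O(not void_entry ⊃ not recuse_self); with O(not void_entry) we get O(not recuse_self).
The contrapositive of premise 6 (O(not record_policy ⊃ recuse_self)) is O(not recuse_self ⊃ record_policy), and O(not recuse_self) is already established, so O(record_policy).
Premise 8, O(sound_alarm ⊃ not record_policy), contraposes to O(record_policy ⊃ not sound_alarm); with O(record_policy) we get O(not sound_alarm).
So O(not sound_alarm) holds, i.e. sound_alarm is forbidden. None of the other listed options is forbidden under the premises.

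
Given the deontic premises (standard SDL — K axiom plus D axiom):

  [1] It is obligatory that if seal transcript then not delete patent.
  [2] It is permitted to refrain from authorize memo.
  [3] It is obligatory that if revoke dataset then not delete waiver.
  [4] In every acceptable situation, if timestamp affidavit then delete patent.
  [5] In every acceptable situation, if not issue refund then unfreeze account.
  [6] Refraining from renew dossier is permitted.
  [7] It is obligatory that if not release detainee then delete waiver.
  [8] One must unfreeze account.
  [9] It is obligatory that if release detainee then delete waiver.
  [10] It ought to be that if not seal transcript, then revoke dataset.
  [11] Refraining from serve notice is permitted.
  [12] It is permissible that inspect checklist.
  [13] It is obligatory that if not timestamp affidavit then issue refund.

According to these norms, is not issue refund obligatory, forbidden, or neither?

By case analysis on ¬release_detainee: premise 7 gives O(¬release_detainee → delete_waiver) and premise 9 gives O(release_detainee → delete_waiver), so O(delete_waiver) either way.
Premise 3, O(revoke_dataset → ¬delete_waiver), contraposes to O(delete_waiver → ¬revoke_dataset); with O(delete_waiver) we get O(¬revoke_dataset).
The contrapositive of premise 10 (O(¬seal_transcript → revoke_dataset)) is O(¬revoke_dataset → seal_transcript), and O(¬revoke_dataset) is already established, so O(seal_transcript).
Applying K to premise 1 (O(seal_transcript → ¬delete_patent)) and O(seal_transcript) yields O(¬delete_patent).
Premise 4 is O(timestamp_affidavit → delete_patent); contrapositively O(¬delete_patent → ¬timestamp_affidavit). Since O(¬delete_patent) holds, K gives O(¬timestamp_affidavit).
Premise 13 is O(¬timestamp_affidavit → issue_refund); since O(¬timestamp_affidavit), deontic closure gives O(issue_refund).
Premises 2, 5, 6, 8, 11, 12 do not contribute to this derivation.
Thus O(issue_refund), which is F(¬issue_refund): ¬issue_refund is forbidden.

Forbidden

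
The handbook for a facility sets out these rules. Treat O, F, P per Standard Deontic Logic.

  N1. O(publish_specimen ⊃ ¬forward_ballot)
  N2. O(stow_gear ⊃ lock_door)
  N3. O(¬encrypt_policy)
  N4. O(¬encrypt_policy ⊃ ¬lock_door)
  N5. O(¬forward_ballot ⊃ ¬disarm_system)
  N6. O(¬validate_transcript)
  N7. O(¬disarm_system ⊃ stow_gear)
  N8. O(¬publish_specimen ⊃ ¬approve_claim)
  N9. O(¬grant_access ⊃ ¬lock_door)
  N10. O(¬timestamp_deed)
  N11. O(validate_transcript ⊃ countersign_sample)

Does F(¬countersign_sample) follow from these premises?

No

Premise 11 is O(validate_transcript ⊃ countersign_sample), but O(validate_transcript) is not derivable from the premises, so it does not yield O(countersign_sample).
No other premise forces O(countersign_sample). An ideal world satisfying every premise can still have ¬countersign_sample true, so F(¬countersign_sample) is not derivable.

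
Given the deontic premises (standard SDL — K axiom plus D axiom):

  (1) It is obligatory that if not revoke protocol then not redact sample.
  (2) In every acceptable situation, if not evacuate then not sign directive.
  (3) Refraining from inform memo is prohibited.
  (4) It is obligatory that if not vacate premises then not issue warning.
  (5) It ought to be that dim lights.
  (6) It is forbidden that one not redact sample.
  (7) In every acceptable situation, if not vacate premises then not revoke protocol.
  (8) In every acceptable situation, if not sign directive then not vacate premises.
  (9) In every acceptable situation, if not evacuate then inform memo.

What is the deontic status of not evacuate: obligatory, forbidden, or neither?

F(¬redact_sample) at premise 6 means O(redact_sample).
The contrapositive of premise 1 (O(¬revoke_protocol → ¬redact_sample)) is O(redact_sample → revoke_protocol), and O(redact_sample) is already established, so O(revoke_protocol).
Premise 7 is O(¬vacate_premises → ¬revoke_protocol); contrapositively O(revoke_protocol → vacate_premises). Since O(revoke_protocol) holds, K gives O(vacate_premises).
Premise 8, O(¬sign_directive → ¬vacate_premises), contraposes to O(vacate_premises → sign_directive); with O(vacate_premises) we get O(sign_directive).
Premise 2, O(¬evacuate → ¬sign_directive), contraposes to O(sign_directive → evacuate); with O(sign_directive) we get O(evacuate).
Premises 3, 4, 5, 9 do not contribute to this derivation.
Thus O(evacuate), which is F(¬evacuate): ¬evacuate is forbidden.

Forbidden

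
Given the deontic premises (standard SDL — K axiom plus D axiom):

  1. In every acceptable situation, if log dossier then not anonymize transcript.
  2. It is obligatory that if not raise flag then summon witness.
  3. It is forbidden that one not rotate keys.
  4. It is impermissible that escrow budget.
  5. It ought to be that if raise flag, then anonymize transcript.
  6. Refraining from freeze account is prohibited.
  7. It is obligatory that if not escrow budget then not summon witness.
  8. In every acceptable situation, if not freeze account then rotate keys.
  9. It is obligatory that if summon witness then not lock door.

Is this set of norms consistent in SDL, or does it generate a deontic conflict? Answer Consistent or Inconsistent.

Consistent

Premise 8 is O(¬freeze_account → rotate_keys); even if O(rotate_keys) held, inferring O(¬freeze_account) would be affirming the consequent — invalid.
So O(¬freeze_account) is not derivable, and the apparent clash with O(freeze_account) does not arise.
A world satisfying every obligation exists (e.g. anonymize_transcript=true, escrow_budget=false, freeze_account=true, lock_door=false, log_dossier=false, raise_flag=true, rotate_keys=true, summon_witness=false); no atom is both obligatory and forbidden, so the set is consistent.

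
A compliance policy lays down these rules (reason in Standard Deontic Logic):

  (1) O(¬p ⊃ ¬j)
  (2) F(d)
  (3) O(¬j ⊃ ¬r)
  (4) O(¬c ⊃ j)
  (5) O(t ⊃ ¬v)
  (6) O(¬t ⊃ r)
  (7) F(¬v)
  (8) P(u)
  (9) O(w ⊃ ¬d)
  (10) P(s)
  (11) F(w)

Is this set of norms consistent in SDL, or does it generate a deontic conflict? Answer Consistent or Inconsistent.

Premise 9 is O(w ⊃ ¬d); even if O(¬d) held, inferring O(w) would be affirming the consequent — invalid.
So O(w) is not derivable, and the apparent clash with O(¬w) does not arise.
A world satisfying every obligation exists (e.g. c=false, d=false, j=true, p=true, r=true, s=false, t=false, u=false, v=true, w=false); no atom is both obligatory and forbidden, so the set is consistent.

Consistent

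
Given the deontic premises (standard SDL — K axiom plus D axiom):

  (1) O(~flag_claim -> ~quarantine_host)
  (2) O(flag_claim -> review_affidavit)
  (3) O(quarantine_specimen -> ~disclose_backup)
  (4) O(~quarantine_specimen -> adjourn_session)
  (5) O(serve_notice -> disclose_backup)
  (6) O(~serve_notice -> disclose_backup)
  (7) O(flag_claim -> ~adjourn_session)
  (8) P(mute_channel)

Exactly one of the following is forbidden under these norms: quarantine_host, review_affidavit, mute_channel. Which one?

Premises 6 and 5 cover both cases: O(~serve_notice -> disclose_backup) and O(serve_notice -> disclose_backup). Since ~serve_notice ∨ serve_notice is a tautology, O(disclose_backup) follows.
The contrapositive of premise 3 (O(quarantine_specimen -> ~disclose_backup)) is O(disclose_backup -> ~quarantine_specimen), and O(disclose_backup) is already established, so O(~quarantine_specimen).
With premise 4, O(~quarantine_specimen -> adjourn_session), the K-axiom yields O(adjourn_session).
The contrapositive of premise 7 (O(flag_claim -> ~adjourn_session)) is O(adjourn_session -> ~flag_claim), and O(adjourn_session) is already established, so O(~flag_claim).
Premise 1 is O(~flag_claim -> ~quarantine_host); since O(~flag_claim), deontic closure gives O(~quarantine_host).
So O(~quarantine_host) holds, i.e. quarantine_host is forbidden. None of the other listed options is forbidden under the premises.

quarantine_host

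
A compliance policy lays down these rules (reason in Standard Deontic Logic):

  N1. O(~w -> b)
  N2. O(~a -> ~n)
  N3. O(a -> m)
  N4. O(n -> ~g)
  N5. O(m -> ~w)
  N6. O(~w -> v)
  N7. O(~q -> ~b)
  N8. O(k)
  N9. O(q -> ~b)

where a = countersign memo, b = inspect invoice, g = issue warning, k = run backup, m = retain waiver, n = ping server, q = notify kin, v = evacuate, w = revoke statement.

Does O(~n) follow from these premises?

By case analysis on q: premise 9 gives O(q -> ~b) and premise 7 gives O(~q -> ~b), so O(~b) either way.
The contrapositive of premise 1 (O(~w -> b)) is O(~b -> w), and O(~b) is already established, so O(w).
The contrapositive of premise 5 (O(m -> ~w)) is O(w -> ~m), and O(w) is already established, so O(~m).
Premise 3, O(a -> m), contraposes to O(~m -> ~a); with O(~m) we get O(~a).
From O(~a) and premise 2, O(~a -> ~n), we obtain O(~n).
Premises 4, 6, 8 do not contribute to this derivation.
So O(~n) follows.

Yes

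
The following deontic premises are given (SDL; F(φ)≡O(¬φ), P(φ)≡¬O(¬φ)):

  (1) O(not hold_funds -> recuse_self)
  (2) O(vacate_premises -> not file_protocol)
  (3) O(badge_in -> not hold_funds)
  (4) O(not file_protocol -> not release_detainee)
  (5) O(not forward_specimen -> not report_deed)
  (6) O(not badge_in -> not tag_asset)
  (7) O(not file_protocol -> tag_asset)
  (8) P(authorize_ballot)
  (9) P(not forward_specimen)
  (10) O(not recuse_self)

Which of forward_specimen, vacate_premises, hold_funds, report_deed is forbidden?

From premise 10 we have O(not recuse_self).
Premise 1 is O(not hold_funds -> recuse_self); contrapositively O(not recuse_self -> hold_funds). Since O(not recuse_self) holds, K gives O(hold_funds).
Premise 3 is O(badge_in -> not hold_funds); contrapositively O(hold_funds -> not badge_in). Since O(hold_funds) holds, K gives O(not badge_in).
Applying K to premise 6 (O(not badge_in -> not tag_asset)) and O(not badge_in) yields O(not tag_asset).
Premise 7, O(not file_protocol -> tag_asset), contraposes to O(not tag_asset -> file_protocol); with O(not tag_asset) we get O(file_protocol).
Premise 2, O(vacate_premises -> not file_protocol), contraposes to O(file_protocol -> not vacate_premises); with O(file_protocol) we get O(not vacate_premises).
So O(not vacate_premises) holds, i.e. vacate_premises is forbidden. None of the other listed options is forbidden under the premises.

vacate_premises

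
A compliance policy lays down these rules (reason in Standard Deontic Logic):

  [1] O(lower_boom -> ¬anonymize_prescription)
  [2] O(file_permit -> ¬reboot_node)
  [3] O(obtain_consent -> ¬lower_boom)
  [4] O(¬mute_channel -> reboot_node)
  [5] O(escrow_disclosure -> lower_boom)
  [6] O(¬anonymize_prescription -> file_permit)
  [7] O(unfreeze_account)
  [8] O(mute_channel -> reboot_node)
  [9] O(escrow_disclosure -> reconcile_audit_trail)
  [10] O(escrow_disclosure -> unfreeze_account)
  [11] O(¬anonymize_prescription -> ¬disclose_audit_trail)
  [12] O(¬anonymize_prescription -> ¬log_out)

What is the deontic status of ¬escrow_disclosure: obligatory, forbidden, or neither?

Obligatory

Premises 4 and 8 are O(¬mute_channel -> reboot_node) and O(mute_channel -> reboot_node); every ideal world satisfies ¬mute_channel or mute_channel, so in either case reboot_node holds — hence O(reboot_node).
The contrapositive of premise 2 (O(file_permit -> ¬reboot_node)) is O(reboot_node -> ¬file_permit), and O(reboot_node) is already established, so O(¬file_permit).
Premise 6 is O(¬anonymize_prescription -> file_permit); contrapositively O(¬file_permit -> anonymize_prescription). Since O(¬file_permit) holds, K gives O(anonymize_prescription).
Premise 1 is O(lower_boom -> ¬anonymize_prescription); contrapositively O(anonymize_prescription -> ¬lower_boom). Since O(anonymize_prescription) holds, K gives O(¬lower_boom).
Premise 5, O(escrow_disclosure -> lower_boom), contraposes to O(¬lower_boom -> ¬escrow_disclosure); with O(¬lower_boom) we get O(¬escrow_disclosure).
Premises 3, 7, 9, 10, 11, 12 do not contribute to this derivation.
Hence ¬escrow_disclosure is obligatory.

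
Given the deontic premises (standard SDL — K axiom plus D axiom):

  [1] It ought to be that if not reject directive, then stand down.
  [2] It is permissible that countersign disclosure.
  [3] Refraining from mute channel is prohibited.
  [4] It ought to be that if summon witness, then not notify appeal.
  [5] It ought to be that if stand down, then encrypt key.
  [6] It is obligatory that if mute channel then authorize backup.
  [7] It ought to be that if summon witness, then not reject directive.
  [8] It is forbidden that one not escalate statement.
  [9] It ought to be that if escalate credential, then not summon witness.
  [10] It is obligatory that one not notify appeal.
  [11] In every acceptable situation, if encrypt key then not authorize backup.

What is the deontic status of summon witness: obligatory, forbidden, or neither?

F(¬mute_channel) at premise 3 means O(mute_channel).
Applying K to premise 6 (O(mute_channel → authorize_backup)) and O(mute_channel) yields O(authorize_backup).
The contrapositive of premise 11 (O(encrypt_key → ¬authorize_backup)) is O(authorize_backup → ¬encrypt_key), and O(authorize_backup) is already established, so O(¬encrypt_key).
The contrapositive of premise 5 (O(stand_down → encrypt_key)) is O(¬encrypt_key → ¬stand_down), and O(¬encrypt_key) is already established, so O(¬stand_down).
Premise 1, O(¬reject_directive → stand_down), contraposes to O(¬stand_down → reject_directive); with O(¬stand_down) we get O(reject_directive).
Premise 7, O(summon_witness → ¬reject_directive), contraposes to O(reject_directive → ¬summon_witness); with O(reject_directive) we get O(¬summon_witness).
Premises 2, 4, 8, 9, 10 do not contribute to this derivation.
Thus O(¬summon_witness), which is F(summon_witness): summon_witness is forbidden.

Forbidden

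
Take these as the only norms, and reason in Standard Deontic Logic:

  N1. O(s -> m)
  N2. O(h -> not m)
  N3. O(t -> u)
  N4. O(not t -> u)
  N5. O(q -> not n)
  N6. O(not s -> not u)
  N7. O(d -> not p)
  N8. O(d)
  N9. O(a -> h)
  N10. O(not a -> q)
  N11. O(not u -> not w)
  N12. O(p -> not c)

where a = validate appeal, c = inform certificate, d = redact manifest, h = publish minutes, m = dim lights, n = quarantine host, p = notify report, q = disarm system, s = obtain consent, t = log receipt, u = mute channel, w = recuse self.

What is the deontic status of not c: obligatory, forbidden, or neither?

Neither

Premise 12 is O(p -> not c), but O(p) is not derivable from the premises, so it does not yield O(not c).
No premise or chain of K-axiom applications forces O(not c), and none forces O(c). So not c is neither obligatory nor forbidden under these norms.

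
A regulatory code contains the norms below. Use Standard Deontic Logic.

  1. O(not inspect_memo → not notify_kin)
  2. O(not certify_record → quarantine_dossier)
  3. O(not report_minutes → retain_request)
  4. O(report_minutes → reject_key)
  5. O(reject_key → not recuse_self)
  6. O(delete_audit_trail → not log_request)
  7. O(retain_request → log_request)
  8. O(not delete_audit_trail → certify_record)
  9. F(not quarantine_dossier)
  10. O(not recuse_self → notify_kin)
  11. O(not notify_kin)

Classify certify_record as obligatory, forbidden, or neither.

Obligatory

Premise 11 gives O(not notify_kin).
Premise 10 is O(not recuse_self → notify_kin); contrapositively O(not notify_kin → recuse_self). Since O(not notify_kin) holds, K gives O(recuse_self).
Premise 5, O(reject_key → not recuse_self), contraposes to O(recuse_self → not reject_key); with O(recuse_self) we get O(not reject_key).
The contrapositive of premise 4 (O(report_minutes → reject_key)) is O(not reject_key → not report_minutes), and O(not reject_key) is already established, so O(not report_minutes).
From O(not report_minutes) and premise 3, O(not report_minutes → retain_request), we obtain O(retain_request).
From O(retain_request) and premise 7, O(retain_request → log_request), we obtain O(log_request).
Premise 6, O(delete_audit_trail → not log_request), contraposes to O(log_request → not delete_audit_trail); with O(log_request) we get O(not delete_audit_trail).
Applying K to premise 8 (O(not delete_audit_trail → certify_record)) and O(not delete_audit_trail) yields O(certify_record).
Premises 1, 2, 9 do not contribute to this derivation.
Hence certify_record is obligatory.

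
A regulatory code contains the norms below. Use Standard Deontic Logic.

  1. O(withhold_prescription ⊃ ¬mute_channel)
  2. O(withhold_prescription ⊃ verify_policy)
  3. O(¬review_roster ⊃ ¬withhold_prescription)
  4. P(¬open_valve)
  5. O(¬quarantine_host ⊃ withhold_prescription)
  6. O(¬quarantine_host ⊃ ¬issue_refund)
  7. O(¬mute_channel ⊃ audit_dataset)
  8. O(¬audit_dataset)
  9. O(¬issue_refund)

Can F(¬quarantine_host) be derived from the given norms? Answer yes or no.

From premise 8 we have O(¬audit_dataset).
Premise 7 is O(¬mute_channel ⊃ audit_dataset); contrapositively O(¬audit_dataset ⊃ mute_channel). Since O(¬audit_dataset) holds, K gives O(mute_channel).
Premise 1, O(withhold_prescription ⊃ ¬mute_channel), contraposes to O(mute_channel ⊃ ¬withhold_prescription); with O(mute_channel) we get O(¬withhold_prescription).
Premise 5 is O(¬quarantine_host ⊃ withhold_prescription); contrapositively O(¬withhold_prescription ⊃ quarantine_host). Since O(¬withhold_prescription) holds, K gives O(quarantine_host).
Premises 2, 3, 4, 6, 9 do not contribute to this derivation.
So O(quarantine_host) holds, i.e. F(¬quarantine_host). The claim follows.

Yes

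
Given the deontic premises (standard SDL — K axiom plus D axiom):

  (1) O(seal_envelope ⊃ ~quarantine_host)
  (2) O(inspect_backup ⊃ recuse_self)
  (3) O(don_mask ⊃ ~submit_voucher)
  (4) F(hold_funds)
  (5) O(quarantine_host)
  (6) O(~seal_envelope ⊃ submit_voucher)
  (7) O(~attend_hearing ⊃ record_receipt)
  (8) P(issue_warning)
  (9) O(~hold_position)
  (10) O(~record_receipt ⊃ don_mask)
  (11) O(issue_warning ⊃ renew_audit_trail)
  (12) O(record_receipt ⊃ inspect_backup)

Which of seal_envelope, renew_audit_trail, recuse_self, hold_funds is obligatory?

recuse_self

Premise 5 gives O(quarantine_host).
The contrapositive of premise 1 (O(seal_envelope ⊃ ~quarantine_host)) is O(quarantine_host ⊃ ~seal_envelope), and O(quarantine_host) is already established, so O(~seal_envelope).
With premise 6, O(~seal_envelope ⊃ submit_voucher), the K-axiom yields O(submit_voucher).
The contrapositive of premise 3 (O(don_mask ⊃ ~submit_voucher)) is O(submit_voucher ⊃ ~don_mask), and O(submit_voucher) is already established, so O(~don_mask).
The contrapositive of premise 10 (O(~record_receipt ⊃ don_mask)) is O(~don_mask ⊃ record_receipt), and O(~don_mask) is already established, so O(record_receipt).
Premise 12 is O(record_receipt ⊃ inspect_backup); since O(record_receipt), deontic closure gives O(inspect_backup).
Premise 2 is O(inspect_backup ⊃ recuse_self); since O(inspect_backup), deontic closure gives O(recuse_self).
So O(recuse_self) holds — recuse_self is obligatory. None of the other listed options is made obligatory by any chain of premises.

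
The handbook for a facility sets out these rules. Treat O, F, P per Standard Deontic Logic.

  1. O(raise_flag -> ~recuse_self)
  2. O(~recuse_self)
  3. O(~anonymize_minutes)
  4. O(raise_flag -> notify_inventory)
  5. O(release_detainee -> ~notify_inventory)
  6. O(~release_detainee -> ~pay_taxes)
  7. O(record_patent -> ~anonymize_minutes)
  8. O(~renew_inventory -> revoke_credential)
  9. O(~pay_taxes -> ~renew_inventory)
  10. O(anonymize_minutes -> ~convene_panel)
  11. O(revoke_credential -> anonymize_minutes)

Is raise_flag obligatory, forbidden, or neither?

From premise 3 we have O(~anonymize_minutes).
Premise 11, O(revoke_credential -> anonymize_minutes), contraposes to O(~anonymize_minutes -> ~revoke_credential); with O(~anonymize_minutes) we get O(~revoke_credential).
Premise 8, O(~renew_inventory -> revoke_credential), contraposes to O(~revoke_credential -> renew_inventory); with O(~revoke_credential) we get O(renew_inventory).
Premise 9 is O(~pay_taxes -> ~renew_inventory); contrapositively O(renew_inventory -> pay_taxes). Since O(renew_inventory) holds, K gives O(pay_taxes).
The contrapositive of premise 6 (O(~release_detainee -> ~pay_taxes)) is O(pay_taxes -> release_detainee), and O(pay_taxes) is already established, so O(release_detainee).
With premise 5, O(release_detainee -> ~notify_inventory), the K-axiom yields O(~notify_inventory).
Premise 4, O(raise_flag -> notify_inventory), contraposes to O(~notify_inventory -> ~raise_flag); with O(~notify_inventory) we get O(~raise_flag).
Premises 1, 2, 7, 10 do not contribute to this derivation.
Thus O(~raise_flag), which is F(raise_flag): raise_flag is forbidden.

Forbidden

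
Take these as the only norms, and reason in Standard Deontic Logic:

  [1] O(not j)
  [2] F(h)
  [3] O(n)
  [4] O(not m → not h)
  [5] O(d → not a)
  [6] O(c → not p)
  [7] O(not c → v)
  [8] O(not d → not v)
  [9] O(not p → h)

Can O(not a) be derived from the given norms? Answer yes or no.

Premise 2, F(h), is equivalent to O(not h).
The contrapositive of premise 9 (O(not p → h)) is O(not h → p), and O(not h) is already established, so O(p).
Premise 6 is O(c → not p); contrapositively O(p → not c). Since O(p) holds, K gives O(not c).
With premise 7, O(not c → v), the K-axiom yields O(v).
Premise 8 is O(not d → not v); contrapositively O(v → d). Since O(v) holds, K gives O(d).
Applying K to premise 5 (O(d → not a)) and O(d) yields O(not a).
Premises 1, 3, 4 do not contribute to this derivation.
So O(not a) follows.

Yes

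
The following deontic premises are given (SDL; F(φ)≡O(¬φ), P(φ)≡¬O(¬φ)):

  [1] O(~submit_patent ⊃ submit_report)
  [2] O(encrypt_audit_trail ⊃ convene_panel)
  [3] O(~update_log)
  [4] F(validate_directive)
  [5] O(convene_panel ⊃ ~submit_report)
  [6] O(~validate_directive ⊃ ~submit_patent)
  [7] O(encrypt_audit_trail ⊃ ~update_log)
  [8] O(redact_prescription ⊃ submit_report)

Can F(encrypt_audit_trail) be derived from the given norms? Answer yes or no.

Yes

F(validate_directive) at premise 4 means O(~validate_directive).
Premise 6 is O(~validate_directive ⊃ ~submit_patent); since O(~validate_directive), deontic closure gives O(~submit_patent).
Applying K to premise 1 (O(~submit_patent ⊃ submit_report)) and O(~submit_patent) yields O(submit_report).
The contrapositive of premise 5 (O(convene_panel ⊃ ~submit_report)) is O(submit_report ⊃ ~convene_panel), and O(submit_report) is already established, so O(~convene_panel).
Premise 2 is O(encrypt_audit_trail ⊃ convene_panel); contrapositively O(~convene_panel ⊃ ~encrypt_audit_trail). Since O(~convene_panel) holds, K gives O(~encrypt_audit_trail).
Premises 3, 7, 8 do not contribute to this derivation.
So O(~encrypt_audit_trail) holds, i.e. F(encrypt_audit_trail). The claim follows.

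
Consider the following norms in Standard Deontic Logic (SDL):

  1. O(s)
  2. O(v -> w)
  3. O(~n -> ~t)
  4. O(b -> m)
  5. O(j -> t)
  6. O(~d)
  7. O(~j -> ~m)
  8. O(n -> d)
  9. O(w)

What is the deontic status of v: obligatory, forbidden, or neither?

Neither

Premise 2 is O(v -> w); even if O(w) held, inferring O(v) would be affirming the consequent — invalid.
No premise or chain of K-axiom applications forces O(v), and none forces O(~v). So v is neither obligatory nor forbidden under these norms.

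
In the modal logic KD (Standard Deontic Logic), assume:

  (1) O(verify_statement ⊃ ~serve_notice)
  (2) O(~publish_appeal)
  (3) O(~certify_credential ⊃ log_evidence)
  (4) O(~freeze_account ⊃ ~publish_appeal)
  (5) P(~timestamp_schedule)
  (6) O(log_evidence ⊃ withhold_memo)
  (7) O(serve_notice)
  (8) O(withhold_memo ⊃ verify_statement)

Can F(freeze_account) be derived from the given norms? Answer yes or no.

No

Premise 4 is O(~freeze_account ⊃ ~publish_appeal); even if O(~publish_appeal) held, inferring O(~freeze_account) would be affirming the consequent — invalid.
No other premise forces O(~freeze_account). An ideal world satisfying every premise can still have freeze_account true, so F(freeze_account) is not derivable.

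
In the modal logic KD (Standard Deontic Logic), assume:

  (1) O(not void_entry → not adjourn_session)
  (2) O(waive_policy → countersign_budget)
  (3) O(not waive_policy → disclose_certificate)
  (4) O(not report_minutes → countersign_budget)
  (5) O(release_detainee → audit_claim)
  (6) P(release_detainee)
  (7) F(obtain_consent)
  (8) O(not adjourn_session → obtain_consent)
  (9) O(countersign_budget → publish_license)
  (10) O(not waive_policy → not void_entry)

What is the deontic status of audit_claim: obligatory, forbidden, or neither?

Premise 5 is O(release_detainee → audit_claim), but O(release_detainee) is not derivable from the premises (the permission P(release_detainee) asserts only not O(not release_detainee), not O(release_detainee)), so it does not yield O(audit_claim).
No premise or chain of K-axiom applications forces O(audit_claim), and none forces O(not audit_claim). So audit_claim is neither obligatory nor forbidden under these norms.

Neither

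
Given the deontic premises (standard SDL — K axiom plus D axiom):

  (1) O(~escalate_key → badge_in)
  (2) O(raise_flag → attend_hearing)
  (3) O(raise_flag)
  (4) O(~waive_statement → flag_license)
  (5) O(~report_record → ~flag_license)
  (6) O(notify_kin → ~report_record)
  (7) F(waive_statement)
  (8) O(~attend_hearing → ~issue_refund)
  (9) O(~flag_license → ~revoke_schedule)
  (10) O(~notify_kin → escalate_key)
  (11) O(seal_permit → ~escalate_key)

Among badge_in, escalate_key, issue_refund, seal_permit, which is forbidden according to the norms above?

F(waive_statement) at premise 7 means O(~waive_statement).
With premise 4, O(~waive_statement → flag_license), the K-axiom yields O(flag_license).
Premise 5 is O(~report_record → ~flag_license); contrapositively O(flag_license → report_record). Since O(flag_license) holds, K gives O(report_record).
Premise 6, O(notify_kin → ~report_record), contraposes to O(report_record → ~notify_kin); with O(report_record) we get O(~notify_kin).
Applying K to premise 10 (O(~notify_kin → escalate_key)) and O(~notify_kin) yields O(escalate_key).
Premise 11 is O(seal_permit → ~escalate_key); contrapositively O(escalate_key → ~seal_permit). Since O(escalate_key) holds, K gives O(~seal_permit).
So O(~seal_permit) holds, i.e. seal_permit is forbidden. None of the other listed options is forbidden under the premises.

seal_permit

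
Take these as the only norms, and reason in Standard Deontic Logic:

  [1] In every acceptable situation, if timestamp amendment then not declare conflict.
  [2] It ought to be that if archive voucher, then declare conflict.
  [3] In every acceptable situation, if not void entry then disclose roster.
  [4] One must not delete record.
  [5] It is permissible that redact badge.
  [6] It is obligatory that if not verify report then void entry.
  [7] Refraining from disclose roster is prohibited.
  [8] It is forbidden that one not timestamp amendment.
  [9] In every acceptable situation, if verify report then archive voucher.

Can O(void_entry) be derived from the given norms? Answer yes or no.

F(¬timestamp_amendment) at premise 8 means O(timestamp_amendment).
From O(timestamp_amendment) and premise 1, O(timestamp_amendment → ¬declare_conflict), we obtain O(¬declare_conflict).
Premise 2 is O(archive_voucher → declare_conflict); contrapositively O(¬declare_conflict → ¬archive_voucher). Since O(¬declare_conflict) holds, K gives O(¬archive_voucher).
Premise 9, O(verify_report → archive_voucher), contraposes to O(¬archive_voucher → ¬verify_report); with O(¬archive_voucher) we get O(¬verify_report).
Premise 6 is O(¬verify_report → void_entry); since O(¬verify_report), deontic closure gives O(void_entry).
Premises 3, 4, 5, 7 do not contribute to this derivation.
So O(void_entry) follows.

Yes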